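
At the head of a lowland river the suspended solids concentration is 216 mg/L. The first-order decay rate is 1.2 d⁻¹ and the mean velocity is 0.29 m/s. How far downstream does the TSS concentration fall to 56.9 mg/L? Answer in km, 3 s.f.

From C = C₀·e^(−kt), t = ln(C₀/C)/k = ln(216/56.9)/1.2 = 1.334/1.2 = 1.112 d.
Distance = v·t = 0.29 m/s × 9.605e+04 s = 2.785e+04 m = 27.85 km.

27.9 km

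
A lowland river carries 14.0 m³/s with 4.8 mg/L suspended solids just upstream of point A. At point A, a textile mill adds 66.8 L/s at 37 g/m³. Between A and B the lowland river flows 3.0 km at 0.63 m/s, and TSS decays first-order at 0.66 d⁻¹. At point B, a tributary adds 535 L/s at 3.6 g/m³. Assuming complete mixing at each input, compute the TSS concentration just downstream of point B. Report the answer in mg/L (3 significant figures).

66.8 L/s = 0.0668 m³/s.
After input A: C = (14·4.8 + 0.0668·37) / 14.07 = 4.953 mg/L.
Over the 3.0 km reach to input B (t = 4762 s = 0.05511 d), decay gives C = 4.953·exp(−0.66·0.05511) = 4.776 mg/L.
535 L/s = 0.535 m³/s.
After input B: C = (14.07·4.776 + 0.535·3.6) / 14.6 = 4.733 mg/L.

4.73 mg/L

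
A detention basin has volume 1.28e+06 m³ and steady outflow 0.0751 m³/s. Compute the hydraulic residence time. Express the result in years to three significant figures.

Q = 0.0751 m³/s × 3.156e+07 s/yr = 2.37e+06 m³/yr.
Hydraulic residence time τ = V/Q = 1.28e+06/2.37e+06 = 0.5401 yr.

0.540 yr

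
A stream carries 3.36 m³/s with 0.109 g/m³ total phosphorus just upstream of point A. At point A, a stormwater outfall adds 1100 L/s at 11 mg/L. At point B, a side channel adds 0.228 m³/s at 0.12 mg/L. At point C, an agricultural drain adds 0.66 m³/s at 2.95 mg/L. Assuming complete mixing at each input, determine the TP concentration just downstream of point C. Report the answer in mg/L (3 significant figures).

1100 L/s = 1.1 m³/s.
After input A: C = (3.36·0.109 + 1.1·11) / 4.46 = 2.795 mg/L.
After input B: C = (4.46·2.795 + 0.228·0.12) / 4.688 = 2.665 mg/L.
After input C: C = (4.688·2.665 + 0.66·2.95) / 5.348 = 2.7 mg/L.

2.70 mg/L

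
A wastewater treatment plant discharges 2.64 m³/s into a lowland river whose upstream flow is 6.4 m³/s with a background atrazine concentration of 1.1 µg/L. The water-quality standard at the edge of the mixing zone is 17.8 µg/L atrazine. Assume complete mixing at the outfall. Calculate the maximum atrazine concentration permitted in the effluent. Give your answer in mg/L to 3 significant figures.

1.1 µg/L = 0.0011 mg/L.
17.8 µg/L = 0.0178 mg/L.
Mass balance: 0.0178·9.04 = 2.64·Cₑ + 6.4·0.0011.
Cₑ = (0.1609 − 0.00704) / 2.64 = 0.05828 mg/L.

0.0583 mg/L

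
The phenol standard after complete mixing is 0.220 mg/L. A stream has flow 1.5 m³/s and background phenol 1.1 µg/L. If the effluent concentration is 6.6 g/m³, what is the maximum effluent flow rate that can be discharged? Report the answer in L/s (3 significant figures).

51.5 L/s

1.1 µg/L = 0.0011 mg/L.
Mass balance at complete mixing: C_std·(Q_w + Q_r) = Q_w·C_e + Q_r·C_b.
Rearranging, Q_w = Q_r·(C_std − C_b)/(C_e − C_std) = 1.5·(0.22 − 0.0011) / (6.6 − 0.22) = 0.05147 m³/s.
= 51.47 L/s.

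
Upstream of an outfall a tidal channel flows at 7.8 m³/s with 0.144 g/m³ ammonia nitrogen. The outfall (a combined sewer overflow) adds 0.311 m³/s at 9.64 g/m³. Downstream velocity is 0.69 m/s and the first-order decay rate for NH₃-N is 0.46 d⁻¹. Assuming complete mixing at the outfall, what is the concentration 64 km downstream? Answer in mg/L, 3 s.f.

After complete mixing, C₀ = (0.311·9.64 + 7.8·0.144) / 8.111 = 0.5081 mg/L.
Travel time t = 6.4e+04 m / 0.69 m/s = 9.275e+04 s = 1.074 d.
C = 0.5081·exp(−0.46·1.074) = 0.5081·0.6103 = 0.3101 mg/L.

0.310 mg/L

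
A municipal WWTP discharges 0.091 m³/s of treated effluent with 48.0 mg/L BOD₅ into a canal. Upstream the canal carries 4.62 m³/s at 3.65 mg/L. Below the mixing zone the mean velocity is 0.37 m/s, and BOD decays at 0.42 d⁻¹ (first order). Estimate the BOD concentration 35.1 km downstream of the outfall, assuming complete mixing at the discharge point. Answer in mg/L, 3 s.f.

2.84 mg/L

After complete mixing, C₀ = (0.091·48 + 4.62·3.65) / 4.711 = 4.507 mg/L.
Travel time t = 3.51e+04 m / 0.37 m/s = 9.486e+04 s = 1.098 d.
C = 4.507·exp(−0.42·1.098) = 4.507·0.6306 = 2.842 mg/L.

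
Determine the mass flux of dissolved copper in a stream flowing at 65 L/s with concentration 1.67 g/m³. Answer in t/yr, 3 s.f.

3.43 t/yr

65 L/s = 0.065 m³/s.
Mass flux = Q·C = 0.065 m³/s × 1.67 g/m³ = 0.1085 g/s.
= 0.1085 g/s × 31.56 = 3.426 t/yr.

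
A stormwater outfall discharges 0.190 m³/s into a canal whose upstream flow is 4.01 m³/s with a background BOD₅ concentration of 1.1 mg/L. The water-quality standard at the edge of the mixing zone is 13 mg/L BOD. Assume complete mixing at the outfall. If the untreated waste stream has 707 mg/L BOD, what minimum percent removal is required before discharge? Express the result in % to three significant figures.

62.6 %

Mass balance: 13·4.2 = 0.19·Cₑ + 4.01·1.1.
Cₑ = (54.6 − 4.411) / 0.19 = 264.2 mg/L.
Required removal = 1 − 264.2/707 = 62.64 %.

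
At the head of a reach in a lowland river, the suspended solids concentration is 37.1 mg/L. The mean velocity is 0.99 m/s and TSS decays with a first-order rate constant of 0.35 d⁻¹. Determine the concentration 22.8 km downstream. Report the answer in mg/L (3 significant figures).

Travel time t = 22.8 km / 0.99 m/s = 2.28e+04/0.99 = 2.303e+04 s = 0.2666 d.
First-order decay: C = 37.1·exp(−0.35·0.2666) = 37.1·0.9109 = 33.8 mg/L.

33.8 mg/L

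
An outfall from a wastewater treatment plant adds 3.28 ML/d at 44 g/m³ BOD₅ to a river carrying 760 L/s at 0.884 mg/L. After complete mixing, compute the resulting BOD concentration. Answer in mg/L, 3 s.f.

2.94 mg/L

3.28 ML/d = 0.03796 m³/s.
760 L/s = 0.76 m³/s.
By mass balance at complete mixing, C = (0.03796·44 + 0.76·0.884) / (0.03796 + 0.76) = 2.342/0.798 = 2.935 mg/L.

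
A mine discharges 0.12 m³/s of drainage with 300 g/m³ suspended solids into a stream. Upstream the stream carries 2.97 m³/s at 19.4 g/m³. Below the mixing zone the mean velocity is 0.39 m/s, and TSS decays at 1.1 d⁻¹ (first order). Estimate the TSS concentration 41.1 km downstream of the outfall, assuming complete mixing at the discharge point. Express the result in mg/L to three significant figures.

7.92 mg/L

After complete mixing, C₀ = (0.12·300 + 2.97·19.4) / 3.09 = 30.3 mg/L.
Travel time t = 4.11e+04 m / 0.39 m/s = 1.054e+05 s = 1.22 d.
C = 30.3·exp(−1.1·1.22) = 30.3·0.2614 = 7.92 mg/L.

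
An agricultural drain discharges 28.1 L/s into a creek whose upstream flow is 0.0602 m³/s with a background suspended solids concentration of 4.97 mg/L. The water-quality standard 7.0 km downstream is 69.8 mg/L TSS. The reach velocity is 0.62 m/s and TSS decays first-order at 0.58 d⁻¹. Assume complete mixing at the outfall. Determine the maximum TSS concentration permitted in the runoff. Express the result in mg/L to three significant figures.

226 mg/L

28.1 L/s = 0.0281 m³/s.
Travel time to the compliance point: t = 7000/0.62 = 1.129e+04 s = 0.1307 d; decay factor exp(−0.58·0.1307) = 0.927.
So the concentration just after mixing may be at most 69.8/0.927 = 75.3 mg/L.
Mass balance: 75.3·0.0883 = 0.0281·Cₑ + 0.0602·4.97.
Cₑ = (6.649 − 0.2992) / 0.0281 = 226 mg/L.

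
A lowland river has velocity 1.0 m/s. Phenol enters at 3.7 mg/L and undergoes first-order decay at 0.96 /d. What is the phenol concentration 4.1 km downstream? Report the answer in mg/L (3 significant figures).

3.54 mg/L

Travel time t = 4.1 km / 1.0 m/s = 4100/1.0 = 4100 s = 0.04745 d.
First-order decay: C = 3.7·exp(−0.96·0.04745) = 3.7·0.9555 = 3.535 mg/L.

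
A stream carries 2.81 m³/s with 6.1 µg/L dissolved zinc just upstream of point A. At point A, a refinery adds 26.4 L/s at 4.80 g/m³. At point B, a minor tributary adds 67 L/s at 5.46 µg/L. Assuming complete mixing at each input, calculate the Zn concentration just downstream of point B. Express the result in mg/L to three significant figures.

0.0497 mg/L

6.1 µg/L = 0.0061 mg/L.
26.4 L/s = 0.0264 m³/s.
After input A: C = (2.81·0.0061 + 0.0264·4.8) / 2.836 = 0.05072 mg/L.
67 L/s = 0.067 m³/s.
5.46 µg/L = 0.00546 mg/L.
After input B: C = (2.836·0.05072 + 0.067·0.00546) / 2.903 = 0.04968 mg/L.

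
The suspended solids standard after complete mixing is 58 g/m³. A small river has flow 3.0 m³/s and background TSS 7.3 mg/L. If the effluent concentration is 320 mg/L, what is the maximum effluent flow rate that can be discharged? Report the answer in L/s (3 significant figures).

Mass balance at complete mixing: C_std·(Q_w + Q_r) = Q_w·C_e + Q_r·C_b.
Rearranging, Q_w = Q_r·(C_std − C_b)/(C_e − C_std) = 3.0·(58 − 7.3) / (320 − 58) = 0.5805 m³/s.
= 580.5 L/s.

581 L/s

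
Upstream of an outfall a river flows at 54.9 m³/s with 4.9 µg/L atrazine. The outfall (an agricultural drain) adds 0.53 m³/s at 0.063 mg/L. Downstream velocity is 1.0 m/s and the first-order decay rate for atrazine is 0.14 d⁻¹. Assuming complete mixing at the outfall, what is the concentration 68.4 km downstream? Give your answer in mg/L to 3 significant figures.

4.9 µg/L = 0.0049 mg/L.
After complete mixing, C₀ = (0.53·0.063 + 54.9·0.0049) / 55.43 = 0.005456 mg/L.
Travel time t = 6.84e+04 m / 1.0 m/s = 6.84e+04 s = 0.7917 d.
C = 0.005456·exp(−0.14·0.7917) = 0.005456·0.8951 = 0.004883 mg/L.

0.00488 mg/L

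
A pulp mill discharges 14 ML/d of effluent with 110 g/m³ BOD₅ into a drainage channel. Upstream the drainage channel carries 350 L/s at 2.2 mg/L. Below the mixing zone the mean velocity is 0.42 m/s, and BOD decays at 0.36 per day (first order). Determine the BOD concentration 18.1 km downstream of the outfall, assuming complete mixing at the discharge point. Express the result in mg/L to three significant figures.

30.3 mg/L

14 ML/d = 0.162 m³/s.
350 L/s = 0.35 m³/s.
After complete mixing, C₀ = (0.162·110 + 0.35·2.2) / 0.512 = 36.31 mg/L.
Travel time t = 1.81e+04 m / 0.42 m/s = 4.31e+04 s = 0.4988 d.
C = 36.31·exp(−0.36·0.4988) = 36.31·0.8356 = 30.35 mg/L.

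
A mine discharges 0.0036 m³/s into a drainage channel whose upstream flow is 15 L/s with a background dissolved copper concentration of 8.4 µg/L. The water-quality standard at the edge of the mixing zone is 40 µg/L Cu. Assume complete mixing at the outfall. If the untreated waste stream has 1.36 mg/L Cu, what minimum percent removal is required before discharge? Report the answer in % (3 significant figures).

87.4 %

15 L/s = 0.015 m³/s.
8.4 µg/L = 0.0084 mg/L.
40 µg/L = 0.04 mg/L.
Mass balance: 0.04·0.0186 = 0.0036·Cₑ + 0.015·0.0084.
Cₑ = (0.000744 − 0.000126) / 0.0036 = 0.1717 mg/L.
Required removal = 1 − 0.1717/1.36 = 87.38 %.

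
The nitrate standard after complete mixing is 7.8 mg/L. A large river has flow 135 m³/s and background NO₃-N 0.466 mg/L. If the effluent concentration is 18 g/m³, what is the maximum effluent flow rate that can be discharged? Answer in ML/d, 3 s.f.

8390 ML/d

Mass balance at complete mixing: C_std·(Q_w + Q_r) = Q_w·C_e + Q_r·C_b.
Rearranging, Q_w = Q_r·(C_std − C_b)/(C_e − C_std) = 135·(7.8 − 0.466) / (18 − 7.8) = 97.07 m³/s.
= 8387 ML/d.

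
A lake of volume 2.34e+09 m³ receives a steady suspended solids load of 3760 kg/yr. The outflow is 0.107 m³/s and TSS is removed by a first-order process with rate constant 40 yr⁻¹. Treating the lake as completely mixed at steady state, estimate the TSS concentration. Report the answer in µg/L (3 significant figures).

Outflow Q = 0.107 m³/s × 3.156e+07 s/yr = 3.377e+06 m³/yr.
Steady-state CSTR mass balance: W = Q·C + k·V·C, so C = W/(Q + kV).
Q + kV = 3.377e+06 + 40·2.34e+09 = 9.36e+10 m³/yr.
C = 3760/9.36e+10 = 4.017e-08 kg/m³ = 4.017e-05 mg/L = 0.04017 µg/L.

0.0402 µg/L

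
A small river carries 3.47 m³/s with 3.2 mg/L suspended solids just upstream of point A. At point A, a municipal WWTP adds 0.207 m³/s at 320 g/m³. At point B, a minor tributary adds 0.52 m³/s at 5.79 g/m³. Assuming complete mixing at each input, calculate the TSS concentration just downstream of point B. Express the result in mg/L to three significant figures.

After input A: C = (3.47·3.2 + 0.207·320) / 3.677 = 21.03 mg/L.
After input B: C = (3.677·21.03 + 0.52·5.79) / 4.197 = 19.15 mg/L.

19.1 mg/L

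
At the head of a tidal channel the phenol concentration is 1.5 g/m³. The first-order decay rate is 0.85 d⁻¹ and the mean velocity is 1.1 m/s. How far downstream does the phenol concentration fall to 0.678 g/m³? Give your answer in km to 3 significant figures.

From C = C₀·e^(−kt), t = ln(C₀/C)/k = ln(1.5/0.678)/0.85 = 0.7941/0.85 = 0.9342 d.
Distance = v·t = 1.1 m/s × 8.072e+04 s = 8.879e+04 m = 88.79 km.

88.8 km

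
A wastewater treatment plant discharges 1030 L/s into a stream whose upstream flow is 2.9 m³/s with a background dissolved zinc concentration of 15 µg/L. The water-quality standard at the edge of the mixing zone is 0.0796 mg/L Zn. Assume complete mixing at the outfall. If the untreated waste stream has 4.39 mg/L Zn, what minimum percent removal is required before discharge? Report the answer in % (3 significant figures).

1030 L/s = 1.03 m³/s.
15 µg/L = 0.015 mg/L.
Mass balance: 0.0796·3.93 = 1.03·Cₑ + 2.9·0.015.
Cₑ = (0.3128 − 0.0435) / 1.03 = 0.2615 mg/L.
Required removal = 1 − 0.2615/4.39 = 94.04 %.

94.0 %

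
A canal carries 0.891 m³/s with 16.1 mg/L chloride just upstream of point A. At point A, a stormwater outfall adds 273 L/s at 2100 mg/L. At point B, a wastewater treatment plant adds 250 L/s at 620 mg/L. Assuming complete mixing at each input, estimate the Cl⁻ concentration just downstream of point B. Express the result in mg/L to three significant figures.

525 mg/L

273 L/s = 0.273 m³/s.
After input A: C = (0.891·16.1 + 0.273·2100) / 1.164 = 504.8 mg/L.
250 L/s = 0.25 m³/s.
After input B: C = (1.164·504.8 + 0.25·620) / 1.414 = 525.2 mg/L.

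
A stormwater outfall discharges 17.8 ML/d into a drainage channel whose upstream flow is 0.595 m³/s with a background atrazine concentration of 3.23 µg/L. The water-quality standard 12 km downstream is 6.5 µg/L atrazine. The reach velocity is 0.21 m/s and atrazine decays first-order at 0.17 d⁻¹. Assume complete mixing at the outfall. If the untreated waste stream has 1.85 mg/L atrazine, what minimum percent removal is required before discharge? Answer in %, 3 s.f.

99.0 %

17.8 ML/d = 0.206 m³/s.
3.23 µg/L = 0.00323 mg/L.
6.5 µg/L = 0.0065 mg/L.
Travel time to the compliance point: t = 1.2e+04/0.21 = 5.714e+04 s = 0.6614 d; decay factor exp(−0.17·0.6614) = 0.8937.
So the concentration just after mixing may be at most 0.0065/0.8937 = 0.007273 mg/L.
Mass balance: 0.007273·0.801 = 0.206·Cₑ + 0.595·0.00323.
Cₑ = (0.005826 − 0.001922) / 0.206 = 0.01895 mg/L.
Required removal = 1 − 0.01895/1.85 = 98.98 %.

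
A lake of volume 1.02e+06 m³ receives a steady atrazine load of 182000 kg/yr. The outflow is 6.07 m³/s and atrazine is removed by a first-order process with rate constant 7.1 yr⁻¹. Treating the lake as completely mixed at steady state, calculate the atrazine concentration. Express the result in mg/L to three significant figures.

0.916 mg/L

Outflow Q = 6.07 m³/s × 3.156e+07 s/yr = 1.916e+08 m³/yr.
Steady-state CSTR mass balance: W = Q·C + k·V·C, so C = W/(Q + kV).
Q + kV = 1.916e+08 + 7.1·1.02e+06 = 1.988e+08 m³/yr.
C = 182000/1.988e+08 = 0.0009155 kg/m³ = 0.9155 mg/L.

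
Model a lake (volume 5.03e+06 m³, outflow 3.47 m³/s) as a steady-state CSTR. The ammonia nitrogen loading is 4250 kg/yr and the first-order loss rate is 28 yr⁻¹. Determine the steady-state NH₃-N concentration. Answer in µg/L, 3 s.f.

Outflow Q = 3.47 m³/s × 3.156e+07 s/yr = 1.095e+08 m³/yr.
Steady-state CSTR mass balance: W = Q·C + k·V·C, so C = W/(Q + kV).
Q + kV = 1.095e+08 + 28·5.03e+06 = 2.503e+08 m³/yr.
C = 4250/2.503e+08 = 1.698e-05 kg/m³ = 0.01698 mg/L = 16.98 µg/L.

17.0 µg/L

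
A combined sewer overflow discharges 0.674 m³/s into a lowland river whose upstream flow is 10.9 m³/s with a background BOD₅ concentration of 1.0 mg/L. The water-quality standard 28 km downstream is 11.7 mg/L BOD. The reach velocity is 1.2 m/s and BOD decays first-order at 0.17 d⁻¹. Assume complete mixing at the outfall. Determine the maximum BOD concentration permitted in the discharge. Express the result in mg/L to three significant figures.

194 mg/L

Travel time to the compliance point: t = 2.8e+04/1.2 = 2.333e+04 s = 0.2701 d; decay factor exp(−0.17·0.2701) = 0.9551.
So the concentration just after mixing may be at most 11.7/0.9551 = 12.25 mg/L.
Mass balance: 12.25·11.57 = 0.674·Cₑ + 10.9·1.
Cₑ = (141.8 − 10.9) / 0.674 = 194.2 mg/L.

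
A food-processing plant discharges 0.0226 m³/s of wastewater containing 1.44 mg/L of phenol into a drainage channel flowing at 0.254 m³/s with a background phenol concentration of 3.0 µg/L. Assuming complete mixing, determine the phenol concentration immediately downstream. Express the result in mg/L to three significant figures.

0.120 mg/L

3.0 µg/L = 0.003 mg/L.
By mass balance at complete mixing, C = (0.0226·1.44 + 0.254·0.003) / (0.0226 + 0.254) = 0.03331/0.2766 = 0.1204 mg/L.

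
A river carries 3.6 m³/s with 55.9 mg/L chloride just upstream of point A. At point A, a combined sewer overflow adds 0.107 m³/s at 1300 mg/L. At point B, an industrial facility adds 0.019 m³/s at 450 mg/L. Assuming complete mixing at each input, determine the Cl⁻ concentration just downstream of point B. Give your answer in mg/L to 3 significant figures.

93.6 mg/L

After input A: C = (3.6·55.9 + 0.107·1300) / 3.707 = 91.81 mg/L.
After input B: C = (3.707·91.81 + 0.019·450) / 3.726 = 93.64 mg/L.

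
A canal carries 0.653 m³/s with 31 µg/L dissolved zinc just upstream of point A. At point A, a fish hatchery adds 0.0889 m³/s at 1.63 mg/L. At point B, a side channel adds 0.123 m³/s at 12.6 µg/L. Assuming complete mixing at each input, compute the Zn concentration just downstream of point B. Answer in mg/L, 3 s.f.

0.193 mg/L

31 µg/L = 0.031 mg/L.
After input A: C = (0.653·0.031 + 0.0889·1.63) / 0.7419 = 0.2226 mg/L.
12.6 µg/L = 0.0126 mg/L.
After input B: C = (0.7419·0.2226 + 0.123·0.0126) / 0.8649 = 0.1927 mg/L.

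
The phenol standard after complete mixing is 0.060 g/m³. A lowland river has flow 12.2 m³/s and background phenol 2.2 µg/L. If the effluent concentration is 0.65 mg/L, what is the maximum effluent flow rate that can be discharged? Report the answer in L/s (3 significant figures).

2.2 µg/L = 0.0022 mg/L.
Mass balance at complete mixing: C_std·(Q_w + Q_r) = Q_w·C_e + Q_r·C_b.
Rearranging, Q_w = Q_r·(C_std − C_b)/(C_e − C_std) = 12.2·(0.06 − 0.0022) / (0.65 − 0.06) = 1.195 m³/s.
= 1195 L/s.

1200 L/s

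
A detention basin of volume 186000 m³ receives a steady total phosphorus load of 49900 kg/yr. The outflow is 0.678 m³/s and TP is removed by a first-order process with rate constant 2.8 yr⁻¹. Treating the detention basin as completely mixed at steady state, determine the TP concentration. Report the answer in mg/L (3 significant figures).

Outflow Q = 0.678 m³/s × 3.156e+07 s/yr = 2.14e+07 m³/yr.
Steady-state CSTR mass balance: W = Q·C + k·V·C, so C = W/(Q + kV).
Q + kV = 2.14e+07 + 2.8·186000 = 2.192e+07 m³/yr.
C = 49900/2.192e+07 = 0.002277 kg/m³ = 2.277 mg/L.

2.28 mg/L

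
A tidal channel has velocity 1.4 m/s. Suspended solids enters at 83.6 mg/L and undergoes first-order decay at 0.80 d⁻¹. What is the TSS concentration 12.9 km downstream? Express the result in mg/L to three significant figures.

Travel time t = 12.9 km / 1.4 m/s = 1.29e+04/1.4 = 9214 s = 0.1066 d.
First-order decay: C = 83.6·exp(−0.80·0.1066) = 83.6·0.9182 = 76.76 mg/L.

76.8 mg/L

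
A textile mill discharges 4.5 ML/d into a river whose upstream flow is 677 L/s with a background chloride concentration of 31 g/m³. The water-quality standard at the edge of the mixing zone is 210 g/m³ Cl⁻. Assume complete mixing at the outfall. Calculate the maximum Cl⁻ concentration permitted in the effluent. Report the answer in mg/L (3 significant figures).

4.5 ML/d = 0.05208 m³/s.
677 L/s = 0.677 m³/s.
Mass balance: 210·0.7291 = 0.05208·Cₑ + 0.677·31.
Cₑ = (153.1 − 20.99) / 0.05208 = 2537 mg/L.

2540 mg/L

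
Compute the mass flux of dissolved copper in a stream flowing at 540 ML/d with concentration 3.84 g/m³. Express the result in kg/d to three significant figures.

540 ML/d = 6.25 m³/s.
Mass flux = Q·C = 6.25 m³/s × 3.84 g/m³ = 24 g/s.
= 24 g/s × 86.4 = 2074 kg/d.

2070 kg/d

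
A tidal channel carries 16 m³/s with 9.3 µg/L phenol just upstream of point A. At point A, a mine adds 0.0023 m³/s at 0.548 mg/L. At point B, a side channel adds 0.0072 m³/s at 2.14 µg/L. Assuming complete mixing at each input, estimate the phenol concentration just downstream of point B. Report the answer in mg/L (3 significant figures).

9.3 µg/L = 0.0093 mg/L.
After input A: C = (16·0.0093 + 0.0023·0.548) / 16 = 0.009377 mg/L.
2.14 µg/L = 0.00214 mg/L.
After input B: C = (16·0.009377 + 0.0072·0.00214) / 16.01 = 0.009374 mg/L.

0.00937 mg/L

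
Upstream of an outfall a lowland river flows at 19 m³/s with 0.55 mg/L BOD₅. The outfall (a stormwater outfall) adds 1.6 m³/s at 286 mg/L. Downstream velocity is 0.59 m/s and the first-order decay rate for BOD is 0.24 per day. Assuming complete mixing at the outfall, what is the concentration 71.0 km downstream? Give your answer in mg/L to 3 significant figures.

After complete mixing, C₀ = (1.6·286 + 19·0.55) / 20.6 = 22.72 mg/L.
Travel time t = 7.1e+04 m / 0.59 m/s = 1.203e+05 s = 1.393 d.
C = 22.72·exp(−0.24·1.393) = 22.72·0.7159 = 16.26 mg/L.

16.3 mg/L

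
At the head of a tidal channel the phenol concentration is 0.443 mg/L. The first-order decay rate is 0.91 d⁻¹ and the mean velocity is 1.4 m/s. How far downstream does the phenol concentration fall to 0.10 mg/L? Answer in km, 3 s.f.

From C = C₀·e^(−kt), t = ln(C₀/C)/k = ln(0.443/0.10)/0.91 = 1.488/0.91 = 1.636 d.
Distance = v·t = 1.4 m/s × 1.413e+05 s = 1.978e+05 m = 197.8 km.

198 km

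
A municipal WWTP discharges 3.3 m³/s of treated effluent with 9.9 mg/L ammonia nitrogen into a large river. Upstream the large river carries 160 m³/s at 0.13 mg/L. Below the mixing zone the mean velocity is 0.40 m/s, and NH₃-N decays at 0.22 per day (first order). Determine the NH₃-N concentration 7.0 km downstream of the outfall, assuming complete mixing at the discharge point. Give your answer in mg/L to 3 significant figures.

After complete mixing, C₀ = (3.3·9.9 + 160·0.13) / 163.3 = 0.3274 mg/L.
Travel time t = 7000 m / 0.40 m/s = 1.75e+04 s = 0.2025 d.
C = 0.3274·exp(−0.22·0.2025) = 0.3274·0.9564 = 0.3132 mg/L.

0.313 mg/L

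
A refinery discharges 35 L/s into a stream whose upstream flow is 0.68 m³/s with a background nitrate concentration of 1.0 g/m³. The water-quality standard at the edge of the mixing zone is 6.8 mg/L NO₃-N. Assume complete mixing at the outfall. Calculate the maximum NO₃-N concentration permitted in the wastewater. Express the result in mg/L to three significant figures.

35 L/s = 0.035 m³/s.
Mass balance: 6.8·0.715 = 0.035·Cₑ + 0.68·1.
Cₑ = (4.862 − 0.68) / 0.035 = 119.5 mg/L.

119 mg/L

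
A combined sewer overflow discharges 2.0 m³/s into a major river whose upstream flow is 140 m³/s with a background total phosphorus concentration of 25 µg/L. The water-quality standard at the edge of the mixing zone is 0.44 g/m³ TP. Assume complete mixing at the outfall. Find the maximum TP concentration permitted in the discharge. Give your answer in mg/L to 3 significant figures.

29.5 mg/L

25 µg/L = 0.025 mg/L.
Mass balance: 0.44·142 = 2·Cₑ + 140·0.025.
Cₑ = (62.48 − 3.5) / 2 = 29.49 mg/L.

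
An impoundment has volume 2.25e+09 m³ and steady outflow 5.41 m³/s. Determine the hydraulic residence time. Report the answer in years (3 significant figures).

13.2 yr

Q = 5.41 m³/s × 3.156e+07 s/yr = 1.707e+08 m³/yr.
Hydraulic residence time τ = V/Q = 2.25e+09/1.707e+08 = 13.18 yr.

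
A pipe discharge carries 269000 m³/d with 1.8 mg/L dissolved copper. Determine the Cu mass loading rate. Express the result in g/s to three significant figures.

5.60 g/s

269000 m³/d = 3.113 m³/s.
Mass flux = Q·C = 3.113 m³/s × 1.8 g/m³ = 5.604 g/s.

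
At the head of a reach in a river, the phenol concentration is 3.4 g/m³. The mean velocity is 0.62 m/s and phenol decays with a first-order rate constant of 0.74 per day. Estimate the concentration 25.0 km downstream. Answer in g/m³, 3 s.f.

Travel time t = 25.0 km / 0.62 m/s = 2.5e+04/0.62 = 4.032e+04 s = 0.4667 d.
First-order decay: C = 3.4·exp(−0.74·0.4667) = 3.4·0.708 = 2.407 g/m³.

2.41 g/m³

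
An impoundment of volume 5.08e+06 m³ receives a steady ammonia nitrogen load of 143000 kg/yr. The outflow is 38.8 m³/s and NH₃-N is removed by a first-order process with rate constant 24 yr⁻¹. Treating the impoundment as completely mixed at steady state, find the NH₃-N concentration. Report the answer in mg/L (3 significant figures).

0.106 mg/L

Outflow Q = 38.8 m³/s × 3.156e+07 s/yr = 1.224e+09 m³/yr.
Steady-state CSTR mass balance: W = Q·C + k·V·C, so C = W/(Q + kV).
Q + kV = 1.224e+09 + 24·5.08e+06 = 1.346e+09 m³/yr.
C = 143000/1.346e+09 = 0.0001062 kg/m³ = 0.1062 mg/L.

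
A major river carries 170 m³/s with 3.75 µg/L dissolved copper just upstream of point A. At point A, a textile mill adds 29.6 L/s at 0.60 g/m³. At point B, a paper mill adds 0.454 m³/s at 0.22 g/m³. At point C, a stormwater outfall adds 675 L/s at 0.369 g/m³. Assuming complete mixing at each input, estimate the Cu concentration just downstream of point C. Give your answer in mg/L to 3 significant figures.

0.00587 mg/L

3.75 µg/L = 0.00375 mg/L.
29.6 L/s = 0.0296 m³/s.
After input A: C = (170·0.00375 + 0.0296·0.6) / 170 = 0.003854 mg/L.
After input B: C = (170·0.003854 + 0.454·0.22) / 170.5 = 0.004429 mg/L.
675 L/s = 0.675 m³/s.
After input C: C = (170.5·0.004429 + 0.675·0.369) / 171.2 = 0.005867 mg/L.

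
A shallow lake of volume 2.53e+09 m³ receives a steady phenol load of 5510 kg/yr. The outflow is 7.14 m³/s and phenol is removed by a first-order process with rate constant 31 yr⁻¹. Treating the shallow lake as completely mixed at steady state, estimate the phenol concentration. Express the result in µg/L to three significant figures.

0.0701 µg/L

Outflow Q = 7.14 m³/s × 3.156e+07 s/yr = 2.253e+08 m³/yr.
Steady-state CSTR mass balance: W = Q·C + k·V·C, so C = W/(Q + kV).
Q + kV = 2.253e+08 + 31·2.53e+09 = 7.866e+10 m³/yr.
C = 5510/7.866e+10 = 7.005e-08 kg/m³ = 7.005e-05 mg/L = 0.07005 µg/L.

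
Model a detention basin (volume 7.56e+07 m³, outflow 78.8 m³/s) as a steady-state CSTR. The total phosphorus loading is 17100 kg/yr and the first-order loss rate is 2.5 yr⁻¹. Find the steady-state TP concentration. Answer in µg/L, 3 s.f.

Outflow Q = 78.8 m³/s × 3.156e+07 s/yr = 2.487e+09 m³/yr.
Steady-state CSTR mass balance: W = Q·C + k·V·C, so C = W/(Q + kV).
Q + kV = 2.487e+09 + 2.5·7.56e+07 = 2.676e+09 m³/yr.
C = 17100/2.676e+09 = 6.391e-06 kg/m³ = 0.006391 mg/L = 6.391 µg/L.

6.39 µg/L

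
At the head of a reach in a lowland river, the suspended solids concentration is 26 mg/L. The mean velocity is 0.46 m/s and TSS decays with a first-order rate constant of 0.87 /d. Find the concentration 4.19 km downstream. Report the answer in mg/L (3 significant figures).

Travel time t = 4.19 km / 0.46 m/s = 4190/0.46 = 9109 s = 0.1054 d.
First-order decay: C = 26·exp(−0.87·0.1054) = 26·0.9124 = 23.72 mg/L.

23.7 mg/L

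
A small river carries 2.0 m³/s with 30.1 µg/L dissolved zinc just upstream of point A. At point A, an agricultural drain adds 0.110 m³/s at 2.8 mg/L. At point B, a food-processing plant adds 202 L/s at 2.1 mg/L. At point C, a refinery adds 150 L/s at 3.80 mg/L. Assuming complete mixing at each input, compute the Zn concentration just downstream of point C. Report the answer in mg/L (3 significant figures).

0.553 mg/L

30.1 µg/L = 0.0301 mg/L.
After input A: C = (2·0.0301 + 0.11·2.8) / 2.11 = 0.1745 mg/L.
202 L/s = 0.202 m³/s.
After input B: C = (2.11·0.1745 + 0.202·2.1) / 2.312 = 0.3427 mg/L.
150 L/s = 0.15 m³/s.
After input C: C = (2.312·0.3427 + 0.15·3.8) / 2.462 = 0.5534 mg/L.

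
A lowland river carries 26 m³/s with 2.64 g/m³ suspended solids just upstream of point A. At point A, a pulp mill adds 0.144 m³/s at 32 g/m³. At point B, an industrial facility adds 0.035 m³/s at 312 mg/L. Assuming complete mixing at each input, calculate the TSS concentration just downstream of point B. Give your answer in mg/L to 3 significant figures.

After input A: C = (26·2.64 + 0.144·32) / 26.14 = 2.802 mg/L.
After input B: C = (26.14·2.802 + 0.035·312) / 26.18 = 3.215 mg/L.

3.22 mg/L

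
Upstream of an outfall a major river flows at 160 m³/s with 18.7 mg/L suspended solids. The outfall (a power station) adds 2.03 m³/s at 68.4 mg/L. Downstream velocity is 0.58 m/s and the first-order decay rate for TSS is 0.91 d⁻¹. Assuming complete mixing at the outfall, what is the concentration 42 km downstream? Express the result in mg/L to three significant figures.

After complete mixing, C₀ = (2.03·68.4 + 160·18.7) / 162 = 19.32 mg/L.
Travel time t = 4.2e+04 m / 0.58 m/s = 7.241e+04 s = 0.8381 d.
C = 19.32·exp(−0.91·0.8381) = 19.32·0.4664 = 9.012 mg/L.

9.01 mg/L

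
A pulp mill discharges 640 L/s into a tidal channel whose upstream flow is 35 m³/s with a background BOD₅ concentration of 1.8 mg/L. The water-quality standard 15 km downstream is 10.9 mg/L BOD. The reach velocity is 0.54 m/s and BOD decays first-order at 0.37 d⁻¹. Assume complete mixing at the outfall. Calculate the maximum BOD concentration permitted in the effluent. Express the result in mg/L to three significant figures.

640 L/s = 0.64 m³/s.
Travel time to the compliance point: t = 1.5e+04/0.54 = 2.778e+04 s = 0.3215 d; decay factor exp(−0.37·0.3215) = 0.8878.
So the concentration just after mixing may be at most 10.9/0.8878 = 12.28 mg/L.
Mass balance: 12.28·35.64 = 0.64·Cₑ + 35·1.8.
Cₑ = (437.5 − 63) / 0.64 = 585.2 mg/L.

585 mg/L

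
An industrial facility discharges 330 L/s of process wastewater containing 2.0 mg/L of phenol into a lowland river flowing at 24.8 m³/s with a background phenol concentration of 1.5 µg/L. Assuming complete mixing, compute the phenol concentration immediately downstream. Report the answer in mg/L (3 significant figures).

0.0277 mg/L

330 L/s = 0.33 m³/s.
1.5 µg/L = 0.0015 mg/L.
Conservation of mass across the mixing zone: C = (0.33·2 + 24.8·0.0015) / (0.33 + 24.8) = 0.6972/25.13 = 0.02774 mg/L.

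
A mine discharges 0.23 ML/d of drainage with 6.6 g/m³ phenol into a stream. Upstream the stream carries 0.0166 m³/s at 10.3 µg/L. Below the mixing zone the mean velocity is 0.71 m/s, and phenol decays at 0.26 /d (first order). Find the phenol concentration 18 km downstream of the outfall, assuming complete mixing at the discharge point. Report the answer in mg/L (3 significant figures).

0.23 ML/d = 0.002662 m³/s.
10.3 µg/L = 0.0103 mg/L.
After complete mixing, C₀ = (0.002662·6.6 + 0.0166·0.0103) / 0.01926 = 0.921 mg/L.
Travel time t = 1.8e+04 m / 0.71 m/s = 2.535e+04 s = 0.2934 d.
C = 0.921·exp(−0.26·0.2934) = 0.921·0.9265 = 0.8534 mg/L.

0.853 mg/L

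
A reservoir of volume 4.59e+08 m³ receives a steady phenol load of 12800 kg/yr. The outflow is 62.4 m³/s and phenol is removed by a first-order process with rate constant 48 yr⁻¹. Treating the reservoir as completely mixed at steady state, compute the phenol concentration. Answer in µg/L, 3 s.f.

Outflow Q = 62.4 m³/s × 3.156e+07 s/yr = 1.969e+09 m³/yr.
Steady-state CSTR mass balance: W = Q·C + k·V·C, so C = W/(Q + kV).
Q + kV = 1.969e+09 + 48·4.59e+08 = 2.4e+10 m³/yr.
C = 12800/2.4e+10 = 5.333e-07 kg/m³ = 0.0005333 mg/L = 0.5333 µg/L.

0.533 µg/L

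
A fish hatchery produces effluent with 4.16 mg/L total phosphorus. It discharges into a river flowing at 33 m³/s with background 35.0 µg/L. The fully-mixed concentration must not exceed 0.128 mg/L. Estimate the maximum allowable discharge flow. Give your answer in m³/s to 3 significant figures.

0.761 m³/s

35.0 µg/L = 0.035 mg/L.
Mass balance at complete mixing: C_std·(Q_w + Q_r) = Q_w·C_e + Q_r·C_b.
Rearranging, Q_w = Q_r·(C_std − C_b)/(C_e − C_std) = 33·(0.128 − 0.035) / (4.16 − 0.128) = 0.7612 m³/s.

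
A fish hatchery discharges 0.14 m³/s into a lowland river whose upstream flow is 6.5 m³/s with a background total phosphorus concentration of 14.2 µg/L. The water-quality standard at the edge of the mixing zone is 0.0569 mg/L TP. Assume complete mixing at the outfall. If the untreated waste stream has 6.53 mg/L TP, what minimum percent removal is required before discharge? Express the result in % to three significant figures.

14.2 µg/L = 0.0142 mg/L.
Mass balance: 0.0569·6.64 = 0.14·Cₑ + 6.5·0.0142.
Cₑ = (0.3778 − 0.0923) / 0.14 = 2.039 mg/L.
Required removal = 1 − 2.039/6.53 = 68.77 %.

68.8 %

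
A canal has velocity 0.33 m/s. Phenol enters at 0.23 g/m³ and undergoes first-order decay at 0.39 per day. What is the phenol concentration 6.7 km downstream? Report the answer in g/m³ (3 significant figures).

Travel time t = 6.7 km / 0.33 m/s = 6700/0.33 = 2.03e+04 s = 0.235 d.
First-order decay: C = 0.23·exp(−0.39·0.235) = 0.23·0.9124 = 0.2099 g/m³.

0.210 g/m³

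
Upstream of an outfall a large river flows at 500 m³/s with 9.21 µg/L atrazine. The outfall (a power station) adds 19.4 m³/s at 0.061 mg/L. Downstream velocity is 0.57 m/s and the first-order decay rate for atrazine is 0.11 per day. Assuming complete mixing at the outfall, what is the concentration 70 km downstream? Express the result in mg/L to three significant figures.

9.21 µg/L = 0.00921 mg/L.
After complete mixing, C₀ = (19.4·0.061 + 500·0.00921) / 519.4 = 0.01114 mg/L.
Travel time t = 7e+04 m / 0.57 m/s = 1.228e+05 s = 1.421 d.
C = 0.01114·exp(−0.11·1.421) = 0.01114·0.8553 = 0.009531 mg/L.

0.00953 mg/L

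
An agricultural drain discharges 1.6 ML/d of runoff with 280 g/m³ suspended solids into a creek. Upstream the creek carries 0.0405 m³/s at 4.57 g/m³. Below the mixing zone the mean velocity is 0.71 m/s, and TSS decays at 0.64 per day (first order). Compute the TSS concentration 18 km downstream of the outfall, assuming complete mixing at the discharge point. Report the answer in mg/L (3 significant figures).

1.6 ML/d = 0.01852 m³/s.
After complete mixing, C₀ = (0.01852·280 + 0.0405·4.57) / 0.05902 = 90.99 mg/L.
Travel time t = 1.8e+04 m / 0.71 m/s = 2.535e+04 s = 0.2934 d.
C = 90.99·exp(−0.64·0.2934) = 90.99·0.8288 = 75.41 mg/L.

75.4 mg/L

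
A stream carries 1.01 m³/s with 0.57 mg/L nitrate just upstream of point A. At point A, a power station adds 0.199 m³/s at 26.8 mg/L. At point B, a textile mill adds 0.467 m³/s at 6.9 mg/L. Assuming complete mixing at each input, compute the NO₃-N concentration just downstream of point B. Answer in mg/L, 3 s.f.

5.45 mg/L

After input A: C = (1.01·0.57 + 0.199·26.8) / 1.209 = 4.887 mg/L.
After input B: C = (1.209·4.887 + 0.467·6.9) / 1.676 = 5.448 mg/L.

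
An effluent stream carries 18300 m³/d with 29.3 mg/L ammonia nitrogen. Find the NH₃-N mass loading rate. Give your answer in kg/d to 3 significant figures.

536 kg/d

18300 m³/d = 0.2118 m³/s.
Mass flux = Q·C = 0.2118 m³/s × 29.3 g/m³ = 6.206 g/s.
= 6.206 g/s × 86.4 = 536.2 kg/d.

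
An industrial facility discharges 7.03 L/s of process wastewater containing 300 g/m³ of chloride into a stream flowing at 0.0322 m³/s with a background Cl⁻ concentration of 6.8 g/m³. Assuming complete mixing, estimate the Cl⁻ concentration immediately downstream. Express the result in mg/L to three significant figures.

59.3 mg/L

7.03 L/s = 0.00703 m³/s.
By mass balance at complete mixing, C = (0.00703·300 + 0.0322·6.8) / (0.00703 + 0.0322) = 2.328/0.03923 = 59.34 mg/L.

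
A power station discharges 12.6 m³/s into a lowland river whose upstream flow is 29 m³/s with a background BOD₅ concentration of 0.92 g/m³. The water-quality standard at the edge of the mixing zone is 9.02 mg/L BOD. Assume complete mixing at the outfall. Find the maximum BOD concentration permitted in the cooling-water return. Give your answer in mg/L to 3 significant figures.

Mass balance: 9.02·41.6 = 12.6·Cₑ + 29·0.92.
Cₑ = (375.2 − 26.68) / 12.6 = 27.66 mg/L.

27.7 mg/L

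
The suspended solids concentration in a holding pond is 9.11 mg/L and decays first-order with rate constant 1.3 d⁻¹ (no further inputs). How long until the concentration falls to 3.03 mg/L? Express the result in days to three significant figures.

t = ln(C₀/C)/k = ln(9.11/3.03)/1.3 = 1.101/1.3 = 0.8468 d.

0.847 d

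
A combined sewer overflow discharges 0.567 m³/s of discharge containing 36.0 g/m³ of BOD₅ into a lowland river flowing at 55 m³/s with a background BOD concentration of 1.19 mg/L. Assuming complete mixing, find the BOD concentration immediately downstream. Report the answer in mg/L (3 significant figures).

Flow-weighted mixing gives C = (0.567·36 + 55·1.19) / (0.567 + 55) = 85.86/55.57 = 1.545 mg/L.

1.55 mg/L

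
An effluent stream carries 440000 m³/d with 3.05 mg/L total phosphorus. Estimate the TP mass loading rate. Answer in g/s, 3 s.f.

15.5 g/s

440000 m³/d = 5.093 m³/s.
Mass flux = Q·C = 5.093 m³/s × 3.05 g/m³ = 15.53 g/s.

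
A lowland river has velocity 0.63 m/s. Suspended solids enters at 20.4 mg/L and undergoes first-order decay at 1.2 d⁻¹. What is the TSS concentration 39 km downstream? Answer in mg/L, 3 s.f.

8.63 mg/L

Travel time t = 39 km / 0.63 m/s = 3.9e+04/0.63 = 6.19e+04 s = 0.7165 d.
First-order decay: C = 20.4·exp(−1.2·0.7165) = 20.4·0.4233 = 8.634 mg/L.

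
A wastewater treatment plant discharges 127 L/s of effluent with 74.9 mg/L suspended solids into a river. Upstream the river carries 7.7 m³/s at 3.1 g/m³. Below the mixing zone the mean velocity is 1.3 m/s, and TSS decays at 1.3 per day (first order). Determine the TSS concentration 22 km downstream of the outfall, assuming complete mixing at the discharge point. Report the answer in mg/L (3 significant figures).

127 L/s = 0.127 m³/s.
After complete mixing, C₀ = (0.127·74.9 + 7.7·3.1) / 7.827 = 4.265 mg/L.
Travel time t = 2.2e+04 m / 1.3 m/s = 1.692e+04 s = 0.1959 d.
C = 4.265·exp(−1.3·0.1959) = 4.265·0.7752 = 3.306 mg/L.

3.31 mg/L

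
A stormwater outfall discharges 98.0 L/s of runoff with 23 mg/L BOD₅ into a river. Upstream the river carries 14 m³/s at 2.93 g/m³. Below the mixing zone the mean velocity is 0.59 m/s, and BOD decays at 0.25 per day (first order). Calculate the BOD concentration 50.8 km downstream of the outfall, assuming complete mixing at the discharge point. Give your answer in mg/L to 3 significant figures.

98.0 L/s = 0.098 m³/s.
After complete mixing, C₀ = (0.098·23 + 14·2.93) / 14.1 = 3.07 mg/L.
Travel time t = 5.08e+04 m / 0.59 m/s = 8.61e+04 s = 0.9965 d.
C = 3.07·exp(−0.25·0.9965) = 3.07·0.7795 = 2.393 mg/L.

2.39 mg/L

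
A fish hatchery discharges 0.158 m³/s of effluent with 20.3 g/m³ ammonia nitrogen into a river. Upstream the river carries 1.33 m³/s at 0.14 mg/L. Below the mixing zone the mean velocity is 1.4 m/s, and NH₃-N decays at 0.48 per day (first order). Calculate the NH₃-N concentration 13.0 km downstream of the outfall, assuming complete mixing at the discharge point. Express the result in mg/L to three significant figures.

2.17 mg/L

After complete mixing, C₀ = (0.158·20.3 + 1.33·0.14) / 1.488 = 2.281 mg/L.
Travel time t = 1.3e+04 m / 1.4 m/s = 9286 s = 0.1075 d.
C = 2.281·exp(−0.48·0.1075) = 2.281·0.9497 = 2.166 mg/L.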